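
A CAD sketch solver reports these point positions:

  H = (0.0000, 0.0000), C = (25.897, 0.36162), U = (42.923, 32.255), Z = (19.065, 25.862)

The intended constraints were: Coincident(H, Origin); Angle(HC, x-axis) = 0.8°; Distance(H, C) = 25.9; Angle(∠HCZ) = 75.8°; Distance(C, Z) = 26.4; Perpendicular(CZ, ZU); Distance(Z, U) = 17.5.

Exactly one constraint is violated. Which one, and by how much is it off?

Distance(Z, U) = 17.5 — off by 7.20.

H = (0.00, 0.00) ✓; HC at 0.8000° ✓; |HC| = 25.90 ✓; ∠HCZ = 75.80° ✓; |CZ| = 26.40 ✓; ∠(CZ, ZU) = 90.00° ✓; |ZU| = 24.70 ✗.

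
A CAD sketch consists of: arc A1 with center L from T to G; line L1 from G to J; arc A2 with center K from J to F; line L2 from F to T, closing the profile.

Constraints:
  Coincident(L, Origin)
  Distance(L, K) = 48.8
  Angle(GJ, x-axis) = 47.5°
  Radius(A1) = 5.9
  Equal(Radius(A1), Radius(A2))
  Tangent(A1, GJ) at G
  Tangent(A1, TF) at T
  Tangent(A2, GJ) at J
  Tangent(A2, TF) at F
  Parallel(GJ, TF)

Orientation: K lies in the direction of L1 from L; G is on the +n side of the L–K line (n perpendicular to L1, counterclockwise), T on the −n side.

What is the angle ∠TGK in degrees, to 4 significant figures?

83.11°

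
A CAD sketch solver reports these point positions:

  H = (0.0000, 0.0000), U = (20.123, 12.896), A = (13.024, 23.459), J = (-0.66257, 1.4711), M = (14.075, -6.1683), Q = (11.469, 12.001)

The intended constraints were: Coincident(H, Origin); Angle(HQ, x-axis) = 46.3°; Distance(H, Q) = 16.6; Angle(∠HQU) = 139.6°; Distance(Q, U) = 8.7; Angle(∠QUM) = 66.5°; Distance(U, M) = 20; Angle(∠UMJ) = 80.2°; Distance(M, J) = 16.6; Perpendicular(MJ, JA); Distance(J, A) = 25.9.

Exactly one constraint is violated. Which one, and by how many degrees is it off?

Perpendicular(MJ, JA) — off by 4.50°.

H = (0.00, 0.00) ✓; HQ at 46.30° ✓; |HQ| = 16.60 ✓; ∠HQU = 139.6° ✓; |QU| = 8.700 ✓; ∠QUM = 66.49° ✓; |UM| = 20.00 ✓; ∠UMJ = 80.20° ✓; |MJ| = 16.60 ✓; ∠(MJ, JA) = 94.50° ✗; |JA| = 25.90 ✓.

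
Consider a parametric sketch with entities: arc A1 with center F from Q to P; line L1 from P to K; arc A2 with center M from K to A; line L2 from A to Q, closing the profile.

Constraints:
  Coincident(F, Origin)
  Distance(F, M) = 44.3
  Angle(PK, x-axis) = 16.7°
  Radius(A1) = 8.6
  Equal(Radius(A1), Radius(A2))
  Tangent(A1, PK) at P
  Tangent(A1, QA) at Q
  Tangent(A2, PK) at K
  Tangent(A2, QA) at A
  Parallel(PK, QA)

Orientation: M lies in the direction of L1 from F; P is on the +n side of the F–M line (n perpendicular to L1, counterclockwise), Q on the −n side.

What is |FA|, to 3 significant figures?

45.1

Tangency of A1 to both parallel lines with radius 8.6 puts P and Q at F ± 8.6·n: P = (-2.47, 8.24), Q = (2.47, -8.24). Equal radii place K and A the same way about M: K = M + 8.6·n = (40.0, 21.0), A = M − 8.6·n = (44.9, 4.49). Then |FA| = |A − F| = 45.1.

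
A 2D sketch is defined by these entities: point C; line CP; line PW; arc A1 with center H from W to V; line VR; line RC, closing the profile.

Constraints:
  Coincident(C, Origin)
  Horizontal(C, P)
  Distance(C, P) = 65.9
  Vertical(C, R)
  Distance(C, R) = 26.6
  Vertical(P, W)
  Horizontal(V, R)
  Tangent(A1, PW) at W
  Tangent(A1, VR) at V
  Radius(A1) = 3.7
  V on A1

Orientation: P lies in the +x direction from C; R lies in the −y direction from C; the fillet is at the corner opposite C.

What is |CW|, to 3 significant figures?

69.8

The virtual corner opposite C is at (65.9, -26.6). Tangency of A1 to PW means the radius HW is perpendicular to PW and since A1 is tangent to VR there, HV ⟂ VR, with radius 3.7, so the center H sits 3.7 in from both sides at H = (62.2, -22.9). That places the tangent points at W = (65.9, -22.9) on PW and V = (62.2, -26.6) on VR. Then |CW| = |W − C| = 69.8.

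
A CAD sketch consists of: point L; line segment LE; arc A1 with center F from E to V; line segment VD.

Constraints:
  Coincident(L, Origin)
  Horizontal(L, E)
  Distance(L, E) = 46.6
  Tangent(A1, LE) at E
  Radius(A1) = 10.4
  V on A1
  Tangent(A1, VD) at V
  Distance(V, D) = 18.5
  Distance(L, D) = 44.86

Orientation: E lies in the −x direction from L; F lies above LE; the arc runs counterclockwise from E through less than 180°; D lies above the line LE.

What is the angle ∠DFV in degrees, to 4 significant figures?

60.66°

Checks: |LE| = 46.60 ✓; |FV| = 10.40 ✓; ∠(FV, VD) = 90.00° ✓; |VD| = 18.50 ✓; |LD| = 44.86 ✓.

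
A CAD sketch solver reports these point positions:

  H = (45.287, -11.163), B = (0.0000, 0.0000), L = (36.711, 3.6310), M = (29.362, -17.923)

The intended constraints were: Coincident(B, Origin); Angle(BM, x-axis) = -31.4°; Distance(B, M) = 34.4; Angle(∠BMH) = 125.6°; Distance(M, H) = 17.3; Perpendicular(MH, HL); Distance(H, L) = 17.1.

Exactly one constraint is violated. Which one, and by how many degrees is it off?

Perpendicular(MH, HL) — off by 7.10°.

B = (0.00, 0.00) ✓; BM at -31.40° ✓; |BM| = 34.40 ✓; ∠BMH = 125.6° ✓; |MH| = 17.30 ✓; ∠(MH, HL) = 97.10° ✗; |HL| = 17.10 ✓.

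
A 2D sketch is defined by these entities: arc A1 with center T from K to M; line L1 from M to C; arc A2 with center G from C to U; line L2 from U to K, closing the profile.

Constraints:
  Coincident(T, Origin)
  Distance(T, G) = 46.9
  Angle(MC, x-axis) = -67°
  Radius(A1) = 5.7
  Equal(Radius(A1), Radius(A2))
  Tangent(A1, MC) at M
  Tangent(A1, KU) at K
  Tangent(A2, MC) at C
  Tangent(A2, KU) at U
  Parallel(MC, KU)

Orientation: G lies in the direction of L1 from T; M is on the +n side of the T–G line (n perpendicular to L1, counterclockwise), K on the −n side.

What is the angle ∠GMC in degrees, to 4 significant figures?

6.929°

Tangency of A1 to both parallel lines with radius 5.7 puts M and K at T ± 5.7·n: M = (5.247, 2.227), K = (-5.247, -2.227). Equal radii place C and U the same way about G: C = G + 5.7·n = (23.57, -40.94), U = G − 5.7·n = (13.08, -45.40). Then cos ∠GMC = MG·MC / (|MG||MC|), giving 6.929°.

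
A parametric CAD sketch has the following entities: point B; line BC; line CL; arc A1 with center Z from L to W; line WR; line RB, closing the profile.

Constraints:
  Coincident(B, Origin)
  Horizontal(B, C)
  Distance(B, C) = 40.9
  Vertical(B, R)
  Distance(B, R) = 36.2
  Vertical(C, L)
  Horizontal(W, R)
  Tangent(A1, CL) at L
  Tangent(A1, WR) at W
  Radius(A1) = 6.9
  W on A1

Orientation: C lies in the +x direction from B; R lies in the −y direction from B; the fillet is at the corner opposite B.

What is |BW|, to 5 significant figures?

49.663

B is at the origin; B and C share the same y with |BC| = 40.9 and C on the +x side, so C = (40.900, 0.0000). B and R share the same x with |BR| = 36.2 and R on the −y side, so R = (0.0000, -36.200). The virtual corner opposite B is at (40.900, -36.200). A1 meets CL tangentially, so ZL is at right angles to CL and the tangent condition forces ZW to be normal to WR, with radius 6.9, so the center Z sits 6.9 in from both sides at Z = (34.000, -29.300). That places the tangent points at L = (40.900, -29.300) on CL and W = (34.000, -36.200) on WR. Then |BW| = |W − B| = 49.663.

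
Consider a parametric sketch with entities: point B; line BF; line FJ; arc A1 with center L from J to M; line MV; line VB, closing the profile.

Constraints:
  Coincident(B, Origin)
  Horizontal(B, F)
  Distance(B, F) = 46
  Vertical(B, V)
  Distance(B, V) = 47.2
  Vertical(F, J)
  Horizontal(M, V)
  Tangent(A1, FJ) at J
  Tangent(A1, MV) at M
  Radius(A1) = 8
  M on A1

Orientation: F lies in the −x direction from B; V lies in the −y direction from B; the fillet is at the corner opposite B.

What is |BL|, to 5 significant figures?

54.595

B and V share the same x with |BV| = 47.2 and V on the −y side, so V = (0.0000, -47.200). The virtual corner opposite B is at (-46.000, -47.200). A1 meets FJ tangentially, so LJ is at right angles to FJ and the tangent condition forces LM to be normal to MV, with radius 8.0, so the center L sits 8.0 in from both sides at L = (-38.000, -39.200). Then |BL| = |L − B| = 54.595.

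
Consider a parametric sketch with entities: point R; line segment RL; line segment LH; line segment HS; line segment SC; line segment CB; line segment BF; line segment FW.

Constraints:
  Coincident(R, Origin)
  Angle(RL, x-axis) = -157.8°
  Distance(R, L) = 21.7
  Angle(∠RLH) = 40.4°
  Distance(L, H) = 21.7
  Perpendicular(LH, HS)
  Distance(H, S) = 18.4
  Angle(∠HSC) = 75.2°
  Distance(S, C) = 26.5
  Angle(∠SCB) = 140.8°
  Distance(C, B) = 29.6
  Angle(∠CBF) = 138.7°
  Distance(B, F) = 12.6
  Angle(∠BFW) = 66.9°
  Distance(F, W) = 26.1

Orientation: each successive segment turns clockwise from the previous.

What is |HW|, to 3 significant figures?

22.6

∠CBF = 138.7° gives BF at 147° from the x-axis; with |BF| = 12.6, F = (-51.4, -14.7). ∠BFW = 66.9° gives FW at 34.2° from the x-axis; with |FW| = 26.1, W = (-29.9, 0.0186). Then |HW| = |W − H| = 22.6.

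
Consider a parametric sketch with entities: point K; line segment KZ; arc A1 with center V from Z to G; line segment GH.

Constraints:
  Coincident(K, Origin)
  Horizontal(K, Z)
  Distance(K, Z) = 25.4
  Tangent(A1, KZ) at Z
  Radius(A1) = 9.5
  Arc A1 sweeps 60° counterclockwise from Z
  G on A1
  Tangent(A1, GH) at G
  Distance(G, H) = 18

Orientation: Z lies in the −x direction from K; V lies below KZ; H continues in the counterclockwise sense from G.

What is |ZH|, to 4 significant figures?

26.65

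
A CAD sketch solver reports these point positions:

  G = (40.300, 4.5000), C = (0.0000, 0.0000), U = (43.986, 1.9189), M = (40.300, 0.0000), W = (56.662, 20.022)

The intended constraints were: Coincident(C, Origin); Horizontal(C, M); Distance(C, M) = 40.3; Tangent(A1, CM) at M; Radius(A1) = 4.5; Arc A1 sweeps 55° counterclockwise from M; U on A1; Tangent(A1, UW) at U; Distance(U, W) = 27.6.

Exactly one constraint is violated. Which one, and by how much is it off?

Distance(U, W) = 27.6 — off by 5.50.

C = (0.00, 0.00) ✓; C.y = 0.00, M.y = 0.00 ✓; |CM| = 40.30 ✓; ∠(GM, MC) = 90.00° ✓; |GM| = 4.500 ✓; bearing(G→U) − bearing(G→M) = 55.00° ✓; |GU| = 4.500 ✓; ∠(GU, UW) = 90.00° ✓; |UW| = 22.10 ✗.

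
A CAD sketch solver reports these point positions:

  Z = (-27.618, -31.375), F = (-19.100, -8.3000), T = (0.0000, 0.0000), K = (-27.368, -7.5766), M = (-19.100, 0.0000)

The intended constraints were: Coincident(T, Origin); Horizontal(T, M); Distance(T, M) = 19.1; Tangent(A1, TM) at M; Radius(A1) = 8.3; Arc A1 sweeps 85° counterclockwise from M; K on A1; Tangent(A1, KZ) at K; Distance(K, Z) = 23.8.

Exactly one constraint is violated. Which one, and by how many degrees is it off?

Tangent(A1, KZ) at K — off by 4.40°.

T = (0.00, 0.00) ✓; T.y = 0.00, M.y = 0.00 ✓; |TM| = 19.10 ✓; ∠(FM, MT) = 90.00° ✓; |FM| = 8.300 ✓; bearing(F→K) − bearing(F→M) = 85.00° ✓; |FK| = 8.300 ✓; ∠(FK, KZ) = 85.60° ✗; |KZ| = 23.80 ✓.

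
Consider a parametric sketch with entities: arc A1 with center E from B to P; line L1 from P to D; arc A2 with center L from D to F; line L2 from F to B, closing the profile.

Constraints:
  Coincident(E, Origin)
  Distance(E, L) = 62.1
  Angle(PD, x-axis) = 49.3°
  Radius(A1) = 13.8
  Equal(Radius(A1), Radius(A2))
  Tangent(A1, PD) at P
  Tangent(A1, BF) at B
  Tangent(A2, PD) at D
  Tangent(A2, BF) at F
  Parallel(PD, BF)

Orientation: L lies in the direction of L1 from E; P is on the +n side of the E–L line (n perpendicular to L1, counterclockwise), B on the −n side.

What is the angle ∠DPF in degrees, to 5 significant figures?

23.962°

The slot axis is L1's direction at 49.3°, so u = (cos 49.3°, sin 49.3°) = (0.65210, 0.75813) and n = (−sin 49.3°, cos 49.3°) = (-0.75813, 0.65210). E is at the origin and L lies 62.1 along u from E, so L = 62.1·u = (40.495, 47.080). Tangency of A1 to both parallel lines with radius 13.8 puts P and B at E ± 13.8·n: P = (-10.462, 8.9990), B = (10.462, -8.9990). Equal radii place D and F the same way about L: D = L + 13.8·n = (30.033, 56.079), F = L − 13.8·n = (50.958, 38.081). Then cos ∠DPF = PD·PF / (|PD||PF|), giving 23.962°.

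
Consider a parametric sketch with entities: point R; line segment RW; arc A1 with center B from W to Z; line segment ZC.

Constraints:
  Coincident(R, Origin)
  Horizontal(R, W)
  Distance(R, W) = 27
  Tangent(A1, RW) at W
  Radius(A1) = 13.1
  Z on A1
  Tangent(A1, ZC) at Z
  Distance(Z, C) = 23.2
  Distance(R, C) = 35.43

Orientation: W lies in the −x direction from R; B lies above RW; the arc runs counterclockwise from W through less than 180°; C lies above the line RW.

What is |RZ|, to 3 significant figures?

17.9

R is at the origin; R and W share the same y with |RW| = 27.0 and W on the −x side, so W = (-27.0, 0.00). The tangent condition forces BW to be normal to RW, so B = W + (0, 13.1) = (-27.0, 13.1). Since BZ ⟂ ZC (tangency), |BC| = √(13.1² + 23.2²) = 26.6 regardless of where Z sits on A1. So C lies on both circle(R, 35.43) and circle(B, 26.6); the above-RW intersection is C = (-10.3, 33.9). Z is the foot of the tangent from C: Z = (-14.1, 11.0).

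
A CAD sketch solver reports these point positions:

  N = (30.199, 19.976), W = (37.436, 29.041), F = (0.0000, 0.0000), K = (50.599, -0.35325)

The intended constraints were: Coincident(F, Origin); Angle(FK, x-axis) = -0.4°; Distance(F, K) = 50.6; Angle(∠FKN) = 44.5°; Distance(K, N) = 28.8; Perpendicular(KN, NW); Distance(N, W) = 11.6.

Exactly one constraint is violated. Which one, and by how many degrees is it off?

Perpendicular(KN, NW) — off by 6.30°.

F = (0.00, 0.00) ✓; FK at -0.4000° ✓; |FK| = 50.60 ✓; ∠FKN = 44.50° ✓; |KN| = 28.80 ✓; ∠(KN, NW) = 83.70° ✗; |NW| = 11.60 ✓.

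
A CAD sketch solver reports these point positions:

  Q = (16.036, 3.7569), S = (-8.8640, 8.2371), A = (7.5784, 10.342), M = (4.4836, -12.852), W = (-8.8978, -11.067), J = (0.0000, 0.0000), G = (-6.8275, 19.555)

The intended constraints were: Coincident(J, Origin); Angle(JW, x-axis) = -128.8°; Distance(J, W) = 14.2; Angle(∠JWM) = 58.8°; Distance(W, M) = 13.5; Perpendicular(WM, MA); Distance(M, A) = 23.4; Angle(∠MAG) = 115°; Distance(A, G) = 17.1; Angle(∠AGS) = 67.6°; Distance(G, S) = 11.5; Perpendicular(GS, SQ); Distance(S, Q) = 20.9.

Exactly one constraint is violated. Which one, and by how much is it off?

Distance(S, Q) = 20.9 — off by 4.40.

J = (0.00, 0.00) ✓; JW at -128.8° ✓; |JW| = 14.20 ✓; ∠JWM = 58.80° ✓; |WM| = 13.50 ✓; ∠(WM, MA) = 90.00° ✓; |MA| = 23.40 ✓; ∠MAG = 115.0° ✓; |AG| = 17.10 ✓; ∠AGS = 67.60° ✓; |GS| = 11.50 ✓; ∠(GS, SQ) = 90.00° ✓; |SQ| = 25.30 ✗.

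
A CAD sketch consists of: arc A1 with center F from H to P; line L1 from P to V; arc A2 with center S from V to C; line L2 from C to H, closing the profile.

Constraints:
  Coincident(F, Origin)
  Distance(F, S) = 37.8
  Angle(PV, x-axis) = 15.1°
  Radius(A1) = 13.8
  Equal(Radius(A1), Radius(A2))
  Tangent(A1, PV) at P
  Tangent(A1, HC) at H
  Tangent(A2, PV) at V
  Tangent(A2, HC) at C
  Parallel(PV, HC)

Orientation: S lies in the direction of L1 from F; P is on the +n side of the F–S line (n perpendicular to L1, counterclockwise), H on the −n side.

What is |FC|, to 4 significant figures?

40.24

The slot axis is L1's direction at 15.1°, so u = (cos 15.1°, sin 15.1°) = (0.9655, 0.2605) and n = (−sin 15.1°, cos 15.1°) = (-0.2605, 0.9655). F is at the origin and S lies 37.8 along u from F, so S = 37.8·u = (36.49, 9.847). Tangency of A1 to both parallel lines with radius 13.8 puts P and H at F ± 13.8·n: P = (-3.595, 13.32), H = (3.595, -13.32). Equal radii place V and C the same way about S: V = S + 13.8·n = (32.90, 23.17), C = S − 13.8·n = (40.09, -3.476). Then |FC| = |C − F| = 40.24.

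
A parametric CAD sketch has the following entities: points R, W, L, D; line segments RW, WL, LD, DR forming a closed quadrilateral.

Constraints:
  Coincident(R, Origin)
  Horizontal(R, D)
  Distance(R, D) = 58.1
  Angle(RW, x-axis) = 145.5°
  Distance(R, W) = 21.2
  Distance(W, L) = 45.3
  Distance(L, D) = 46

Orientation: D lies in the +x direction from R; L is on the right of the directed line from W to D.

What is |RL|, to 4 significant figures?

24.47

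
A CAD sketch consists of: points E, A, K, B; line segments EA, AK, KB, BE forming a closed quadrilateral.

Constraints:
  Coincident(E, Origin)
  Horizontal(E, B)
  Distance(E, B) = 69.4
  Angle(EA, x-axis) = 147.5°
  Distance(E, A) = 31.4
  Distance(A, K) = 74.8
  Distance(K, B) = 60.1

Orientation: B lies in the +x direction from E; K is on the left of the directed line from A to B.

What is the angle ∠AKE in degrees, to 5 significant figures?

24.734°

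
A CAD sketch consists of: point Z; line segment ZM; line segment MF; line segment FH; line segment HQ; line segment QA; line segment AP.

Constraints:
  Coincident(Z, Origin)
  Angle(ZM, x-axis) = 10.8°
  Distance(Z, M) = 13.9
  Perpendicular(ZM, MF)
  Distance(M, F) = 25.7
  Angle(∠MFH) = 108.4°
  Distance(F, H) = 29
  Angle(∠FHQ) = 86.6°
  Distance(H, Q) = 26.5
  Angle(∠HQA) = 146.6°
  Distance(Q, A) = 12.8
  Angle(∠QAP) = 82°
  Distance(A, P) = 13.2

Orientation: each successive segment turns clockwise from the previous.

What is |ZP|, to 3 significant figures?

5.49

Z is at the origin; ZM runs at 10.8° with length 13.9, so M = (13.7, 2.60). The perpendicularity gives MF at right angles to ZM, so MF runs at -79.2°; with |MF| = 25.7, F = (18.5, -22.6). ∠MFH = 108.4° gives FH at -151° from the x-axis; with |FH| = 29.0, H = (-6.85, -36.8). ∠FHQ = 86.6° gives HQ at 116° from the x-axis; with |HQ| = 26.5, Q = (-18.4, -12.9). ∠HQA = 146.6° gives QA at 82.4° from the x-axis; with |QA| = 12.8, A = (-16.7, -0.242). ∠QAP = 82.0° gives AP at -15.6° from the x-axis; with |AP| = 13.2, P = (-3.97, -3.79). Then |ZP| = |P − Z| = 5.49.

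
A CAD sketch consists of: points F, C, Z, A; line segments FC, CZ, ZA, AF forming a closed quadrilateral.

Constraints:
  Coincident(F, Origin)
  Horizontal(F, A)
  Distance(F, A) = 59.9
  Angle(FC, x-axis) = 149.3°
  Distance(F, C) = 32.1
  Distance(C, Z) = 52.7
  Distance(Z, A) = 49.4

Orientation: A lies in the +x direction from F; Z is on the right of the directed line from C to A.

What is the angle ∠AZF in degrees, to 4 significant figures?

109.0°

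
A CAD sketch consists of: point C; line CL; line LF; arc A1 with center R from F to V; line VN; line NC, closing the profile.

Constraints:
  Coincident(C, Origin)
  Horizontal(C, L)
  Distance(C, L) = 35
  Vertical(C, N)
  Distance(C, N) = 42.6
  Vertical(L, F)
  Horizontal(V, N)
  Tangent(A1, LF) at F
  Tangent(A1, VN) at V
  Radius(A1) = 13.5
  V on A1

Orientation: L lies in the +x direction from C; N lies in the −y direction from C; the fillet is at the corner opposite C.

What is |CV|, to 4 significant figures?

47.72

The virtual corner opposite C is at (35.00, -42.60). A1 meets LF tangentially, so RF is at right angles to LF and A1 meets VN tangentially, so RV is at right angles to VN, with radius 13.5, so the center R sits 13.5 in from both sides at R = (21.50, -29.10). That places the tangent points at F = (35.00, -29.10) on LF and V = (21.50, -42.60) on VN. Then |CV| = |V − C| = 47.72.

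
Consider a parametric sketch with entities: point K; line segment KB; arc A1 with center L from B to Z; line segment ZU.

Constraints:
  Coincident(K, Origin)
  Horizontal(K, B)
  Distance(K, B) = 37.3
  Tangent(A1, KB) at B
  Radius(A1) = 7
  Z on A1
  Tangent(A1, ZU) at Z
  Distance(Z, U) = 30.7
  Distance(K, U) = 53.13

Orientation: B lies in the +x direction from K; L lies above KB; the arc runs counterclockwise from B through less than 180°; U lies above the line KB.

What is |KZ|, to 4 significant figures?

44.94

Checks: |LZ| = 7.000 ✓; ∠(LZ, ZU) = 90.00° ✓; |ZU| = 30.70 ✓; |KU| = 53.13 ✓.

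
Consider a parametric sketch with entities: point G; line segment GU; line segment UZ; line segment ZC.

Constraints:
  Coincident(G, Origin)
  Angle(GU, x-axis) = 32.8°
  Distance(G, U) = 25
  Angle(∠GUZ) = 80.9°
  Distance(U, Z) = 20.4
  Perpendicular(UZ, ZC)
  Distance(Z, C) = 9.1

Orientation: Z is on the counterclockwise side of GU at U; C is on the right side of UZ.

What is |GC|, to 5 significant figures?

37.576

G is at the origin; GU runs at 32.8° with length 25.0, so U = 25.0·(cos 32.8°, sin 32.8°) = (21.014, 13.543). ∠GUZ = 80.9°, so UZ runs at 32.8° + (180° − 80.9°) = 131.90° from the x-axis; with |UZ| = 20.4, Z = U + 20.4·(cos 131.90°, sin 131.90°) = (7.3904, 28.727). UZ is perpendicular to ZC; with |ZC| = 9.1 on the right of UZ, C = Z + 9.1·(0.74431, 0.66783) = (14.164, 34.804). Then |GC| = |C − G| = 37.576.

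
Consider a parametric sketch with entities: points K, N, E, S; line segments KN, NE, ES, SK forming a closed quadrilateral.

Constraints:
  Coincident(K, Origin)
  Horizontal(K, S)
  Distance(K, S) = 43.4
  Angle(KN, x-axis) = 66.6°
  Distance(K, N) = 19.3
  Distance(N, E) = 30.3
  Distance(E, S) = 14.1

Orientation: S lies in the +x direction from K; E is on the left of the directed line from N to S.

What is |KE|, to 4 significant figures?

39.70

Checks: |NE| = 30.30 ✓; |ES| = 14.10 ✓.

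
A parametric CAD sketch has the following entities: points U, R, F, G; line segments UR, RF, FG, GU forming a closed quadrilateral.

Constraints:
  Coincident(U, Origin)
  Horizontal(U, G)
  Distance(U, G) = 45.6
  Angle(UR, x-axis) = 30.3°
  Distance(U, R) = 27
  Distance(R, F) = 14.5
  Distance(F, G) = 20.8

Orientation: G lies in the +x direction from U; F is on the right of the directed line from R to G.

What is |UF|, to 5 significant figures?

24.828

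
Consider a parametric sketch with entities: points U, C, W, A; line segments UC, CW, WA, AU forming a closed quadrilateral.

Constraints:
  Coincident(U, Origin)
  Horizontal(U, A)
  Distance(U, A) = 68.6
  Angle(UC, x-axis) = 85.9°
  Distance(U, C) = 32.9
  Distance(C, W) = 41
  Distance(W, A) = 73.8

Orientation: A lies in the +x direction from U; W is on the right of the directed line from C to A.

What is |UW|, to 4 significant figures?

8.956

U is at the origin; UA is horizontal with |UA| = 68.6 and A in +x, so A = (68.6, 0). UC runs at 85.9° with |UC| = 32.9, so C = (2.352, 32.82). W is determined by |CW| = 41.0 and |WA| = 73.8 together: it lies at the intersection of circle(C, 41.0) and circle(A, 73.8). With |CA| = 73.93, the foot of the radical line on CA is 11.50 from C and the perpendicular offset is √(41.0² − 11.50²) = 39.35. Taking the right-of-CA solution: W = (-4.812, -7.553).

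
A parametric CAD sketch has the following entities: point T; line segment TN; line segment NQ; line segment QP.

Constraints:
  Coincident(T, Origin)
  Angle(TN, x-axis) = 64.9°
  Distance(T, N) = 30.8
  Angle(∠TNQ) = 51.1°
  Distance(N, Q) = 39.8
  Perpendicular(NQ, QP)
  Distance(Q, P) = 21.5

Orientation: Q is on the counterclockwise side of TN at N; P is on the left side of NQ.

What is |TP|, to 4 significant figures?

20.61

T is at the origin; TN runs at 64.9° with length 30.8, so N = 30.8·(cos 64.9°, sin 64.9°) = (13.07, 27.89). ∠TNQ = 51.1°, so NQ runs at 64.9° + (180° − 51.1°) = 193.8° from the x-axis; with |NQ| = 39.8, Q = N + 39.8·(cos 193.8°, sin 193.8°) = (-25.59, 18.40). The perpendicularity gives QP at right angles to NQ; with |QP| = 21.5 on the left of NQ, P = Q + 21.5·(0.2385, -0.9711) = (-20.46, -2.481). Then |TP| = |P − T| = 20.61.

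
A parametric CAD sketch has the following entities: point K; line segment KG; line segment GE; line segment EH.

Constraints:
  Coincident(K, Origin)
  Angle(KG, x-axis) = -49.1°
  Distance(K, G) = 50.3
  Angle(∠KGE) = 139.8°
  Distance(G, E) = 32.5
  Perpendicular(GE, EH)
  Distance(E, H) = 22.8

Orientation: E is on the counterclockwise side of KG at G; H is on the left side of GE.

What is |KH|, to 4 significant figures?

71.57

∠KGE = 139.8°, so GE runs at -49.1° + (180° − 139.8°) = -8.900° from the x-axis; with |GE| = 32.5, E = G + 32.5·(cos -8.900°, sin -8.900°) = (65.04, -43.05). GE is perpendicular to EH; with |EH| = 22.8 on the left of GE, H = E + 22.8·(0.1547, 0.9880) = (68.57, -20.52). Then |KH| = |H − K| = 71.57.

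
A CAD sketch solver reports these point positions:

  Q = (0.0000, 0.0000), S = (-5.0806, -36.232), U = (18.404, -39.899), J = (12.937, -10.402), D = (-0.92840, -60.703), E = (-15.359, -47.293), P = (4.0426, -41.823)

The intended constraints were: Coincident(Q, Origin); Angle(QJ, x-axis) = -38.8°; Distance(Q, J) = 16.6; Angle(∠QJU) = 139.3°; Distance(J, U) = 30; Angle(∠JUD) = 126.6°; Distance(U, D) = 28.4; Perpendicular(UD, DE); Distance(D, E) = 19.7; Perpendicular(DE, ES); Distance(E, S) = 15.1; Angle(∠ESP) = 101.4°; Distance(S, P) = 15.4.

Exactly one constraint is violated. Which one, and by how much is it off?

Distance(S, P) = 15.4 — off by 4.70.

Q = (0.00, 0.00) ✓; QJ at -38.80° ✓; |QJ| = 16.60 ✓; ∠QJU = 139.3° ✓; |JU| = 30.00 ✓; ∠JUD = 126.6° ✓; |UD| = 28.40 ✓; ∠(UD, DE) = 90.00° ✓; |DE| = 19.70 ✓; ∠(DE, ES) = 90.00° ✓; |ES| = 15.10 ✓; ∠ESP = 101.4° ✓; |SP| = 10.70 ✗.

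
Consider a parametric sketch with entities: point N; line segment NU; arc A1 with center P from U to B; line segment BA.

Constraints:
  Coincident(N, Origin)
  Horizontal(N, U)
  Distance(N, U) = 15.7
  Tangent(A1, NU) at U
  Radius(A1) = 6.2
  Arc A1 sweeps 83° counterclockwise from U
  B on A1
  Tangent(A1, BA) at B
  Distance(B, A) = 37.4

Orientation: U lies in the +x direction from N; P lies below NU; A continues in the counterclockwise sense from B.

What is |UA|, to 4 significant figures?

43.89

N is at the origin; NU is horizontal with |NU| = 15.7 and U on the +x side, so U = (15.70, 0.000). Since A1 is tangent to NU there, PU ⟂ NU, so P = U + (0, -6.2) = (15.70, -6.200). On A1, U sits at bearing 90° from P; an 83° counterclockwise sweep puts B at bearing 173°, so B = P + 6.2·(cos 173°, sin 173°) = (9.546, -5.444). The tangent condition forces PB to be normal to BA, so BA runs along (−sin 173°, cos 173°); with |BA| = 37.4, A = (4.988, -42.57). Then |UA| = |A − U| = 43.89.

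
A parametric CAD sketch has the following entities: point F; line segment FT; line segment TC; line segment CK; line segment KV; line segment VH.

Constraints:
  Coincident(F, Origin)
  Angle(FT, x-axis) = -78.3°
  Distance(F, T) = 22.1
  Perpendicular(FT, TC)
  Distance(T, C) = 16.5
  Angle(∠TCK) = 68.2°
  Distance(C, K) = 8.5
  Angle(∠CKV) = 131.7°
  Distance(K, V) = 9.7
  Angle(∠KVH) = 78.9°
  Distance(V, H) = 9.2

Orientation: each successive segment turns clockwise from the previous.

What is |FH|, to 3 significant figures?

20.2

F is at the origin; FT runs at -78.3° with length 22.1, so T = (4.48, -21.6). FT is perpendicular to TC, so TC runs at -168°; with |TC| = 16.5, C = (-11.7, -25.0). ∠TCK = 68.2° gives CK at 79.9° from the x-axis; with |CK| = 8.5, K = (-10.2, -16.6). ∠CKV = 131.7° gives KV at 31.6° from the x-axis; with |KV| = 9.7, V = (-1.92, -11.5). ∠KVH = 78.9° gives VH at -69.5° from the x-axis; with |VH| = 9.2, H = (1.30, -20.2). Then |FH| = |H − F| = 20.2.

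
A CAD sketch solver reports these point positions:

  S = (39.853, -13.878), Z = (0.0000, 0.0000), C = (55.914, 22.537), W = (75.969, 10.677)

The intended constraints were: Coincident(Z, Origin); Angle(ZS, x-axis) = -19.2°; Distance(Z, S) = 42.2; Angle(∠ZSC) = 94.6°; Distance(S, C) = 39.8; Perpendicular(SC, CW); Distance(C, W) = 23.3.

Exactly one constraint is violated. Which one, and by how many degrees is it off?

Perpendicular(SC, CW) — off by 6.80°.

Z = (0.00, 0.00) ✓; ZS at -19.20° ✓; |ZS| = 42.20 ✓; ∠ZSC = 94.60° ✓; |SC| = 39.80 ✓; ∠(SC, CW) = 96.80° ✗; |CW| = 23.30 ✓.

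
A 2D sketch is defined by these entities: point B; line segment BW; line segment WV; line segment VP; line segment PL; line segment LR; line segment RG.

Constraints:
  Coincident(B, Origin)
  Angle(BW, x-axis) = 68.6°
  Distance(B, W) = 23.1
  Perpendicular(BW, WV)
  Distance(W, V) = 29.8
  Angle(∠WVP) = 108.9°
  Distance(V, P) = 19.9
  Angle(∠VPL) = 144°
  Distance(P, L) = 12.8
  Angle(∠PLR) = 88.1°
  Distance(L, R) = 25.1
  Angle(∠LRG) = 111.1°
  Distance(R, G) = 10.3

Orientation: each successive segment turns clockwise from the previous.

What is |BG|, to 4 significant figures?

13.43

B is at the origin; BW runs at 68.6° with length 23.1, so W = (8.429, 21.51). BW is perpendicular to WV, so WV runs at -21.40°; with |WV| = 29.8, V = (36.17, 10.63). ∠WVP = 108.9° gives VP at -92.50° from the x-axis; with |VP| = 19.9, P = (35.31, -9.247). ∠VPL = 144.0° gives PL at -128.5° from the x-axis; with |PL| = 12.8, L = (27.34, -19.26). ∠PLR = 88.1° gives LR at 139.6° from the x-axis; with |LR| = 25.1, R = (8.223, -2.997). ∠LRG = 111.1° gives RG at 70.70° from the x-axis; with |RG| = 10.3, G = (11.63, 6.725). Then |BG| = |G − B| = 13.43.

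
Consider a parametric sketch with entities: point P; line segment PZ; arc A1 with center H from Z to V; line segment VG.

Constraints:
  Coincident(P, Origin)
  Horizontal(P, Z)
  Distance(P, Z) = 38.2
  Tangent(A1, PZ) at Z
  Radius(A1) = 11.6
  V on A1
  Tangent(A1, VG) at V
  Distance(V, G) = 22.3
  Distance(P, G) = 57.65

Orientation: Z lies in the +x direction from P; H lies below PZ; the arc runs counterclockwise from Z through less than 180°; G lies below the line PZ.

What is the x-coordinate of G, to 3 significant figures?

45.2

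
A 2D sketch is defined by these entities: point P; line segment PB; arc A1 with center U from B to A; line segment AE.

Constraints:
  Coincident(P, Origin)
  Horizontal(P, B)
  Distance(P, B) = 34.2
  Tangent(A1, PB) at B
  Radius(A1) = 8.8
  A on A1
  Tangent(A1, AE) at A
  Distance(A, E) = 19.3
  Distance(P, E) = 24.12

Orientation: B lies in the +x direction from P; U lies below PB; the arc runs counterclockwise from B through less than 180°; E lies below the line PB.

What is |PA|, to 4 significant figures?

27.48

Checks: ∠(UB, BP) = 90.00° ✓; |UB| = 8.800 ✓; |UA| = 8.800 ✓; ∠(UA, AE) = 90.00° ✓; |AE| = 19.30 ✓; |PE| = 24.12 ✓.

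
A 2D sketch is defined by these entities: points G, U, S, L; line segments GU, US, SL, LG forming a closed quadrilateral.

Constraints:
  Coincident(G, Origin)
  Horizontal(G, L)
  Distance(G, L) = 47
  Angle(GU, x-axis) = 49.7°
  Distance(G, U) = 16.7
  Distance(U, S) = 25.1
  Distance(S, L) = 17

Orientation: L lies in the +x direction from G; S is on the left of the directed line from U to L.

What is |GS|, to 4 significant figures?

38.14

Checks: |US| = 25.10 ✓; |SL| = 17.00 ✓.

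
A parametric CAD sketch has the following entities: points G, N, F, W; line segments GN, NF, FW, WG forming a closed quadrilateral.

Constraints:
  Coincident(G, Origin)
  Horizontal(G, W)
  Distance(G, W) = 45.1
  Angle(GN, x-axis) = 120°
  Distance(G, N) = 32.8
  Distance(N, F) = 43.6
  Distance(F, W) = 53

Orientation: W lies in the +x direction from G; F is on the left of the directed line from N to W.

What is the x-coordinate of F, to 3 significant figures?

22.6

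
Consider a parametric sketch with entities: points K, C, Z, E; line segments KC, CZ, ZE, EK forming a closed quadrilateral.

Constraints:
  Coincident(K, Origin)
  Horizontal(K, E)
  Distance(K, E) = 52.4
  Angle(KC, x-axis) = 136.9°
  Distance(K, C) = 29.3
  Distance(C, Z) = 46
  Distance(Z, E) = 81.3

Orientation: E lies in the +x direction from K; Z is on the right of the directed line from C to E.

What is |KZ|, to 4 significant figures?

35.75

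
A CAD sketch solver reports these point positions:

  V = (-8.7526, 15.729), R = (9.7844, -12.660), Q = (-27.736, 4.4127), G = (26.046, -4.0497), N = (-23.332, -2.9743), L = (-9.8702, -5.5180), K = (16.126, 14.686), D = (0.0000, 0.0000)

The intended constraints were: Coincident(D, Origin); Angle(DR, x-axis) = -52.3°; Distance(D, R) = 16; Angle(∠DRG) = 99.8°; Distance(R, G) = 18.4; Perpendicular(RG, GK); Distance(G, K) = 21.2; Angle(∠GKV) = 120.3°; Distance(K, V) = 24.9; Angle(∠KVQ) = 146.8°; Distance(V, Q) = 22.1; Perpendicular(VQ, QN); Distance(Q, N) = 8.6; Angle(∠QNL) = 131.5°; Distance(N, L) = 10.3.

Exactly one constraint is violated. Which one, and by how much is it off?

Distance(N, L) = 10.3 — off by 3.40.

D = (0.00, 0.00) ✓; DR at -52.30° ✓; |DR| = 16.00 ✓; ∠DRG = 99.80° ✓; |RG| = 18.40 ✓; ∠(RG, GK) = 90.00° ✓; |GK| = 21.20 ✓; ∠GKV = 120.3° ✓; |KV| = 24.90 ✓; ∠KVQ = 146.8° ✓; |VQ| = 22.10 ✓; ∠(VQ, QN) = 90.00° ✓; |QN| = 8.600 ✓; ∠QNL = 131.5° ✓; |NL| = 13.70 ✗.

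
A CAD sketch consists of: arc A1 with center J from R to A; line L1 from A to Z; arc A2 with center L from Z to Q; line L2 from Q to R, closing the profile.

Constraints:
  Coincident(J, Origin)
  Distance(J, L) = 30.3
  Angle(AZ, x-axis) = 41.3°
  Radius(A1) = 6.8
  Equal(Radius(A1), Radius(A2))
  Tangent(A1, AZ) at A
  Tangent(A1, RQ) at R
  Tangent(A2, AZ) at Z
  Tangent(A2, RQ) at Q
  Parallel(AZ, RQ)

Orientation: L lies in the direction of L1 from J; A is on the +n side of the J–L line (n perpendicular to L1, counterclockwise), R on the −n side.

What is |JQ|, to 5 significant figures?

31.054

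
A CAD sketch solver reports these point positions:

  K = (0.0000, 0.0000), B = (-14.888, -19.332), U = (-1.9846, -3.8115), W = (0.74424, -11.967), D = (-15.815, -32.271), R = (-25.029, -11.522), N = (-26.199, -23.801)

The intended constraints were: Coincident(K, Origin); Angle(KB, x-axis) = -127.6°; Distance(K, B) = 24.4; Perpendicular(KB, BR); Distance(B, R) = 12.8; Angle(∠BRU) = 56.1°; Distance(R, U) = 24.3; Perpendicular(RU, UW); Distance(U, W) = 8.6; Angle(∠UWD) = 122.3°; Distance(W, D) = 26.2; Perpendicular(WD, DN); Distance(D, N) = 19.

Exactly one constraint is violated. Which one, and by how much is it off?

Distance(D, N) = 19 — off by 5.60.

K = (0.00, 0.00) ✓; KB at -127.6° ✓; |KB| = 24.40 ✓; ∠(KB, BR) = 90.00° ✓; |BR| = 12.80 ✓; ∠BRU = 56.10° ✓; |RU| = 24.30 ✓; ∠(RU, UW) = 90.00° ✓; |UW| = 8.600 ✓; ∠UWD = 122.3° ✓; |WD| = 26.20 ✓; ∠(WD, DN) = 90.00° ✓; |DN| = 13.40 ✗.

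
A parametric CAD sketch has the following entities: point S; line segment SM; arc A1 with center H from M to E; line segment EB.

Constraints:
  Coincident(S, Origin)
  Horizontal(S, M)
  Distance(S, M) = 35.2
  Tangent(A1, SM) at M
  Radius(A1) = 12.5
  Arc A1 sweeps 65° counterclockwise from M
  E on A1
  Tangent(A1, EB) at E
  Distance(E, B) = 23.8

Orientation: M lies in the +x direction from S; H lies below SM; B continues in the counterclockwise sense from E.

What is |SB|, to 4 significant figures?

31.93

On A1, M sits at bearing 90° from H; a 65° counterclockwise sweep puts E at bearing 155°, so E = H + 12.5·(cos 155°, sin 155°) = (23.87, -7.217). A1 meets EB tangentially, so HE is at right angles to EB, so EB runs along (−sin 155°, cos 155°); with |EB| = 23.8, B = (13.81, -28.79). Then |SB| = |B − S| = 31.93.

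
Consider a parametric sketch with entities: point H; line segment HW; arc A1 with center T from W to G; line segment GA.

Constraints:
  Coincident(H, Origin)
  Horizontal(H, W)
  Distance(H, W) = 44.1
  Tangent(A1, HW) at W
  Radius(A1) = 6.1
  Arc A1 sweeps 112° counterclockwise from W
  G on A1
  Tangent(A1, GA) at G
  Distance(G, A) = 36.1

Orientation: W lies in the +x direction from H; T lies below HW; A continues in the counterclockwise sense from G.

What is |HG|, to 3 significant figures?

39.3

H is at the origin; HW is horizontal with |HW| = 44.1 and W on the +x side, so W = (44.1, 0.00). Since A1 is tangent to HW there, TW ⟂ HW, so T = W + (0, -6.1) = (44.1, -6.10). On A1, W sits at bearing 90° from T; a 112° counterclockwise sweep puts G at bearing 202°, so G = T + 6.1·(cos 202°, sin 202°) = (38.4, -8.39). Then |HG| = |G − H| = 39.3.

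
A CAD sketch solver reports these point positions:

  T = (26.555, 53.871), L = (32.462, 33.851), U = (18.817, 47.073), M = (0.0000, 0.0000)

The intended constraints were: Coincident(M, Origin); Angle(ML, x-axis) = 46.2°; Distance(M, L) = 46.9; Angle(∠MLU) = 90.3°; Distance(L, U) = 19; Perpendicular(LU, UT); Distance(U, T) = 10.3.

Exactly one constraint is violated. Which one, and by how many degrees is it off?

Perpendicular(LU, UT) — off by 4.60°.

M = (0.00, 0.00) ✓; ML at 46.20° ✓; |ML| = 46.90 ✓; ∠MLU = 90.30° ✓; |LU| = 19.00 ✓; ∠(LU, UT) = 94.60° ✗; |UT| = 10.30 ✓.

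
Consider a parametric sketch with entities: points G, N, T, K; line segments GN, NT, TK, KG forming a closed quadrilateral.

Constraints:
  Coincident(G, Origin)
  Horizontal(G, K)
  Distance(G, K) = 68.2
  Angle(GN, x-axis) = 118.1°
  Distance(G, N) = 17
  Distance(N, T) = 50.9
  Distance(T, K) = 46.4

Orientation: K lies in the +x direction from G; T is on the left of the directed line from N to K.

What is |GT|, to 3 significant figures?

52.5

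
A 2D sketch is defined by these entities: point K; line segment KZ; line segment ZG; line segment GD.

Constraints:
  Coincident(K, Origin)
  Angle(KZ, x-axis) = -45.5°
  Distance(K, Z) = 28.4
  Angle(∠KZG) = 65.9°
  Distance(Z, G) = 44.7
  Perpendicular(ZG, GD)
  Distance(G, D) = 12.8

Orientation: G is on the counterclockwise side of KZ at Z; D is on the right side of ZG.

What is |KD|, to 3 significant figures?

50.9

K is at the origin; KZ runs at -45.5° with length 28.4, so Z = 28.4·(cos -45.5°, sin -45.5°) = (19.9, -20.3). ∠KZG = 65.9°, so ZG runs at -45.5° + (180° − 65.9°) = 68.6° from the x-axis; with |ZG| = 44.7, G = Z + 44.7·(cos 68.6°, sin 68.6°) = (36.2, 21.4). The perpendicularity gives GD at right angles to ZG; with |GD| = 12.8 on the right of ZG, D = G + 12.8·(0.931, -0.365) = (48.1, 16.7). Then |KD| = |D − K| = 50.9.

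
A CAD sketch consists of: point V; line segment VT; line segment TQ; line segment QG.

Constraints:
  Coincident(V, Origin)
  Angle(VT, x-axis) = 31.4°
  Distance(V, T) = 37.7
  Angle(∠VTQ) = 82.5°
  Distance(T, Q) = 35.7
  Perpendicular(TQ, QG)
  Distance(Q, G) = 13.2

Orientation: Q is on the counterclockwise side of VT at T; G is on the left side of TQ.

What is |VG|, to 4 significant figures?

39.14

V is at the origin; VT runs at 31.4° with length 37.7, so T = 37.7·(cos 31.4°, sin 31.4°) = (32.18, 19.64). ∠VTQ = 82.5°, so TQ runs at 31.4° + (180° − 82.5°) = 128.9° from the x-axis; with |TQ| = 35.7, Q = T + 35.7·(cos 128.9°, sin 128.9°) = (9.761, 47.43). TQ is perpendicular to QG; with |QG| = 13.2 on the left of TQ, G = Q + 13.2·(-0.7782, -0.6280) = (-0.5122, 39.14). Then |VG| = |G − V| = 39.14.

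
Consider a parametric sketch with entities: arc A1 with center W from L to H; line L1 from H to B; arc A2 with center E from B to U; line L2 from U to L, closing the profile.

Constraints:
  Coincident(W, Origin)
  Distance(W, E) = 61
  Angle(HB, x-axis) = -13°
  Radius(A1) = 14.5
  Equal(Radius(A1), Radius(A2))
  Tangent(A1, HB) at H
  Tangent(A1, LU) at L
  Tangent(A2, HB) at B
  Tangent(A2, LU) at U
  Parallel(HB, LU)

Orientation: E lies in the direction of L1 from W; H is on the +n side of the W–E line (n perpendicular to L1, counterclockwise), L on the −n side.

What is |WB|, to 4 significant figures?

62.70

Tangency of A1 to both parallel lines with radius 14.5 puts H and L at W ± 14.5·n: H = (3.262, 14.13), L = (-3.262, -14.13). Equal radii place B and U the same way about E: B = E + 14.5·n = (62.70, 0.4064), U = E − 14.5·n = (56.17, -27.85). Then |WB| = |B − W| = 62.70.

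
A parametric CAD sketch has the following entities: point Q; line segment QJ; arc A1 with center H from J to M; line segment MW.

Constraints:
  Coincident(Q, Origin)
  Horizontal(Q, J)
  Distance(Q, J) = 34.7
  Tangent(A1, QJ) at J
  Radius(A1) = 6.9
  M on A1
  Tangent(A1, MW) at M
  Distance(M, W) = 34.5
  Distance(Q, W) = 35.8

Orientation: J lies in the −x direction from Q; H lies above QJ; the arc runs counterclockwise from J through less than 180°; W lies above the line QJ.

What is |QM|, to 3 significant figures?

28.9

Q is at the origin; Q and J share the same y with |QJ| = 34.7 and J on the −x side, so J = (-34.7, 0.00). Since A1 is tangent to QJ there, HJ ⟂ QJ, so H = J + (0, 6.9) = (-34.7, 6.90). Since HM ⟂ MW (tangency), |HW| = √(6.9² + 34.5²) = 35.2 regardless of where M sits on A1. So W lies on both circle(Q, 35.8) and circle(H, 35.2); the above-QJ intersection is W = (-12.0, 33.7). M is the foot of the tangent from W: M = (-28.7, 3.56).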